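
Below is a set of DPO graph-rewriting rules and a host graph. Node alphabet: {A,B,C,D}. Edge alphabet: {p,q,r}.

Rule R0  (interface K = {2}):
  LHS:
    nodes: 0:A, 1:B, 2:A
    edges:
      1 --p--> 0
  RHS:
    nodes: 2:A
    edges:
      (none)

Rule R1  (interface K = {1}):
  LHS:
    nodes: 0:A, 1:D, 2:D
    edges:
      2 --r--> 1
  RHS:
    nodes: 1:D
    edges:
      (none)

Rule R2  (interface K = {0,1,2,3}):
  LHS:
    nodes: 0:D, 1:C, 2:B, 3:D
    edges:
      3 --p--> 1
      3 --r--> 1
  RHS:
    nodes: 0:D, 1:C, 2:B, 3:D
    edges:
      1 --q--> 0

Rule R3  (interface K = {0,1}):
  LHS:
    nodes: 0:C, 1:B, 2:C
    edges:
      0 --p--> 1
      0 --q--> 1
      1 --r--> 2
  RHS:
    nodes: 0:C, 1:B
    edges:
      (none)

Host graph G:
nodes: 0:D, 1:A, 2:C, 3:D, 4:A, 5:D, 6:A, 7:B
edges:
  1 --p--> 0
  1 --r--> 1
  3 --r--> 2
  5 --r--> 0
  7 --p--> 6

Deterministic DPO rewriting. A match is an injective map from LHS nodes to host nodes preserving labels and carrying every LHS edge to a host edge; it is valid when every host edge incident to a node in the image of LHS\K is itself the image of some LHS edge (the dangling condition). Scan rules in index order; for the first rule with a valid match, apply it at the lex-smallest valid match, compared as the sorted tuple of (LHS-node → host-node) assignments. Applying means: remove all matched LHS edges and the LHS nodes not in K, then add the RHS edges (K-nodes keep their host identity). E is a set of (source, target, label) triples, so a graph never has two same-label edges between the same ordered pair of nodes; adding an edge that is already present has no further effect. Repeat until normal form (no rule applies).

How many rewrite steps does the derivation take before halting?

Answer: 2

Derivation:
[0] host  ⇒  8 nodes, 5 edges  {1-p->0 1-r->1 3-r->2 5-r->0 7-p->6}
[1] R0 @ {0↦6, 1↦7, 2↦1}  ⇒  6 nodes, 4 edges  {1-p->0 1-r->1 3-r->2 5-r->0}
[2] R1 @ {0↦4, 1↦0, 2↦5}  ⇒  4 nodes, 3 edges  {1-p->0 1-r->1 3-r->2}
halt: no rule applies after step 2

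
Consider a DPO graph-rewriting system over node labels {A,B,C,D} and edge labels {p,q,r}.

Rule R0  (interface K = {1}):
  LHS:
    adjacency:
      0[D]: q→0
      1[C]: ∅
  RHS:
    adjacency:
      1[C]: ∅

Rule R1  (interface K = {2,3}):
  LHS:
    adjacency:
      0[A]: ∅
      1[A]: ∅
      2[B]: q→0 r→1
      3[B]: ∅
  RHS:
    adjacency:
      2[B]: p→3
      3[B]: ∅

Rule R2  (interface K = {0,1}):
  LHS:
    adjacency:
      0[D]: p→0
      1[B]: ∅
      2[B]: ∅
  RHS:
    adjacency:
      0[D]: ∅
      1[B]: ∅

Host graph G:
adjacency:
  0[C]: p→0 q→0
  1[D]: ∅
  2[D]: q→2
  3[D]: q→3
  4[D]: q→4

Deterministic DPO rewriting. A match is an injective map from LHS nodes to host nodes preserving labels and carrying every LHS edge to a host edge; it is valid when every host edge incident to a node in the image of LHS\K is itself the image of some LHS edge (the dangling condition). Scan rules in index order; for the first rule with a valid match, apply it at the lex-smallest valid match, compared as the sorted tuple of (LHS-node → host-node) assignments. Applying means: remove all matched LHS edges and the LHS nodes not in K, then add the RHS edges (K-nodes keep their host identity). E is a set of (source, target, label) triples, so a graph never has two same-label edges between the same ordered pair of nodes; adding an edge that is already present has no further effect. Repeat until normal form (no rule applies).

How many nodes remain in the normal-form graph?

Answer: 2

Derivation:
initial: |V|=5 |E|=5  E = 0-p->0 0-q->0 2-q->2 3-q->3 4-q->4
step 1: apply R0 at {0↦2, 1↦0}  → |V|=4 |E|=4  E = 0-p->0 0-q->0 3-q->3 4-q->4
step 2: apply R0 at {0↦3, 1↦0}  → |V|=3 |E|=3  E = 0-p->0 0-q->0 4-q->4
step 3: apply R0 at {0↦4, 1↦0}  → |V|=2 |E|=2  E = 0-p->0 0-q->0
final graph: no rule applies after step 3
NF nodes: {0:C, 1:D}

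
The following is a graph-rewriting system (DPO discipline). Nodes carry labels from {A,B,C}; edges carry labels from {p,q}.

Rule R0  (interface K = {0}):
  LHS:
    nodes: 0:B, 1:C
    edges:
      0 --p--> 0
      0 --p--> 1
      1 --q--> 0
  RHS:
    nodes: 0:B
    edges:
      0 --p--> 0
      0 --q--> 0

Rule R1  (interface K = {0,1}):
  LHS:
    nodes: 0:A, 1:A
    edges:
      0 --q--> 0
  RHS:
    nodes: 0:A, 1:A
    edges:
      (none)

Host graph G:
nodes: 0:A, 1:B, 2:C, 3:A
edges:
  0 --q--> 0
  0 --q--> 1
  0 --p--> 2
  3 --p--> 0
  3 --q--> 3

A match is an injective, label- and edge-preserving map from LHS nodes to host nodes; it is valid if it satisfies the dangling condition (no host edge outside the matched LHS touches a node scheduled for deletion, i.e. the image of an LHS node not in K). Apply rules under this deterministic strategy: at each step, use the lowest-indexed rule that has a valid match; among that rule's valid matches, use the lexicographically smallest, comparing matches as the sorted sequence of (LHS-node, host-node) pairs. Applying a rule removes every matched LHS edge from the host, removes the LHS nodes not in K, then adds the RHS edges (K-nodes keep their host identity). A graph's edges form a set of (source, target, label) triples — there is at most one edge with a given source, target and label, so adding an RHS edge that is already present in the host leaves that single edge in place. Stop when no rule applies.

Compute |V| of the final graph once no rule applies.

initial: |V|=4 |E|=5  E = 0-q->0 0-q->1 0-p->2 3-p->0 3-q->3
step 1: apply R1 at {0↦0, 1↦3}  → |V|=4 |E|=4  E = 0-q->1 0-p->2 3-p->0 3-q->3
step 2: apply R1 at {0↦3, 1↦0}  → |V|=4 |E|=3  E = 0-q->1 0-p->2 3-p->0
normal form: no rule applies after step 2
NF nodes: {0:A, 1:B, 2:C, 3:A}

Answer: 4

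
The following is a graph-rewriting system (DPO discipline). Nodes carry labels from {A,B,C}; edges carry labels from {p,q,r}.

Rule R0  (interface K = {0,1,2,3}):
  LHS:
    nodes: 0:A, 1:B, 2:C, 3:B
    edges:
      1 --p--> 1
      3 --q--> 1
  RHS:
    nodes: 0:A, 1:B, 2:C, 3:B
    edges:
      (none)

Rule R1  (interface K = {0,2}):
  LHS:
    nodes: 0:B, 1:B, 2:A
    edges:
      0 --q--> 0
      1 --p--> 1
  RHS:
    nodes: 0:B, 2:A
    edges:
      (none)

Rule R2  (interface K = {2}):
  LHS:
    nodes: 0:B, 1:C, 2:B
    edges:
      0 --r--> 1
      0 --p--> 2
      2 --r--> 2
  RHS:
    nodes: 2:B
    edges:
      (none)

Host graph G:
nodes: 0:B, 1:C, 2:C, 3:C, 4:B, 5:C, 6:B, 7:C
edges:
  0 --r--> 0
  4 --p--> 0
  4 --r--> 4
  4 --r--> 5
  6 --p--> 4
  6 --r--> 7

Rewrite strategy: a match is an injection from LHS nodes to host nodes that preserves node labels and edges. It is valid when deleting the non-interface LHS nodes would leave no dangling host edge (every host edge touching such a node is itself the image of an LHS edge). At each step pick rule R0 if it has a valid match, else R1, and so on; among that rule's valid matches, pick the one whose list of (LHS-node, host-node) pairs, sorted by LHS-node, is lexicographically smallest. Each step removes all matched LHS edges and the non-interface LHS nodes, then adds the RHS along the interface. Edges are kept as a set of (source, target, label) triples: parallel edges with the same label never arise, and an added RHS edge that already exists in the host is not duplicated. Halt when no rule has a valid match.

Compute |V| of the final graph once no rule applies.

Answer: 4

Rewrite trace:
initial: |V|=8 |E|=6  E = 0-r->0 4-p->0 4-r->4 4-r->5 6-p->4 6-r->7
step 1: apply R2 at {0↦6, 1↦7, 2↦4}  → |V|=6 |E|=3  E = 0-r->0 4-p->0 4-r->5
step 2: apply R2 at {0↦4, 1↦5, 2↦0}  → |V|=4 |E|=0  E = ∅
normal form: no rule applies after step 2
NF nodes: {0:B, 1:C, 2:C, 3:C}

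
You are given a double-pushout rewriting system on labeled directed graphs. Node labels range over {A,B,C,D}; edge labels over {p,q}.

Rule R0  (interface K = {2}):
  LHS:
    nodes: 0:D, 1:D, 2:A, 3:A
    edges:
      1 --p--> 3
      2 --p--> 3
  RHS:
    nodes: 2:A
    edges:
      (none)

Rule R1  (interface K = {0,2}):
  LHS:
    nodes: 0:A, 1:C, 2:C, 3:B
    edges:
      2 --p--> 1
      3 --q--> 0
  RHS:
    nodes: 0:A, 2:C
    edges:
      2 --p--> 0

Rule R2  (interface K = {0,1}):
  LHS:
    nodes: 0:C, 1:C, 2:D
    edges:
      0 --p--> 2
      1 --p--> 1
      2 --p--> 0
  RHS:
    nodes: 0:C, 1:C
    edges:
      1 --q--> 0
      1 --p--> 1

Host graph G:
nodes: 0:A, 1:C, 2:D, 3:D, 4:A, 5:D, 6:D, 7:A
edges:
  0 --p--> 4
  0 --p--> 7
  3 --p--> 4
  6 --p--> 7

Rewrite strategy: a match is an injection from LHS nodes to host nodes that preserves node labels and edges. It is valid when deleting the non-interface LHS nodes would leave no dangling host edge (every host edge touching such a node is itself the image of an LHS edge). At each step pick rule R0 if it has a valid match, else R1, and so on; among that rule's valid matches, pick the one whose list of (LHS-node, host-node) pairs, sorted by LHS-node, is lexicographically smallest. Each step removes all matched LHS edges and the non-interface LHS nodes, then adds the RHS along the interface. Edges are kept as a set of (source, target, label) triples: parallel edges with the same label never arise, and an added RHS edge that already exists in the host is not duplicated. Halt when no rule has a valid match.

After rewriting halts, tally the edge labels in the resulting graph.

Answer: (no edges)

Steps:
start.  V:8 E:4  edges: 0-p->4 0-p->7 3-p->4 6-p->7
1. fire R0 via {0↦2, 1↦3, 2↦0, 3↦4}  →  V:5 E:2  edges: 0-p->7 6-p->7
2. fire R0 via {0↦5, 1↦6, 2↦0, 3↦7}  →  V:2 E:0  edges: ∅
normal form: no rule applies after step 2
NF edges: []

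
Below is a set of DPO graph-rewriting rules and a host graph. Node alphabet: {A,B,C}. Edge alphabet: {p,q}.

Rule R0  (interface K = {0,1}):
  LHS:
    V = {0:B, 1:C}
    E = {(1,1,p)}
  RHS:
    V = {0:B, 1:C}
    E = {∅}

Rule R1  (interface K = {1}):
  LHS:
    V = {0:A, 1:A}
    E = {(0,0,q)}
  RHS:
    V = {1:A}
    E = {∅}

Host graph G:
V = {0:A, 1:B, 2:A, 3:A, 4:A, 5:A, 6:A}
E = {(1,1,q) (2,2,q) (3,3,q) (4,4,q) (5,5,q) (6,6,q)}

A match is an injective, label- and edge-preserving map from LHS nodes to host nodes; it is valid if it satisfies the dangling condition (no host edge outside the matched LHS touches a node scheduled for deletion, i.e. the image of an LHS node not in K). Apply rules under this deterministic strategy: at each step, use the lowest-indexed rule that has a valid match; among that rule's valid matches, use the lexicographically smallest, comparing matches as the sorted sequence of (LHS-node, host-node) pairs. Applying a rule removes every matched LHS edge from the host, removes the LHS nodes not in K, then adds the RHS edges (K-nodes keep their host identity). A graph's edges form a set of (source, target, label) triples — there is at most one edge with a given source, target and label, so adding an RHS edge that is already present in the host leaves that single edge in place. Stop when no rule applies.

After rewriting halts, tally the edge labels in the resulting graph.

start.  V:7 E:6  edges: 1-q->1 2-q->2 3-q->3 4-q->4 5-q->5 6-q->6
1. fire R1 via {0↦2, 1↦0}  →  V:6 E:5  edges: 1-q->1 3-q->3 4-q->4 5-q->5 6-q->6
2. fire R1 via {0↦3, 1↦0}  →  V:5 E:4  edges: 1-q->1 4-q->4 5-q->5 6-q->6
3. fire R1 via {0↦4, 1↦0}  →  V:4 E:3  edges: 1-q->1 5-q->5 6-q->6
4. fire R1 via {0↦5, 1↦0}  →  V:3 E:2  edges: 1-q->1 6-q->6
5. fire R1 via {0↦6, 1↦0}  →  V:2 E:1  edges: 1-q->1
final graph: no rule applies after step 5
NF edges: [(1, 1, 'q')]

Answer: q:1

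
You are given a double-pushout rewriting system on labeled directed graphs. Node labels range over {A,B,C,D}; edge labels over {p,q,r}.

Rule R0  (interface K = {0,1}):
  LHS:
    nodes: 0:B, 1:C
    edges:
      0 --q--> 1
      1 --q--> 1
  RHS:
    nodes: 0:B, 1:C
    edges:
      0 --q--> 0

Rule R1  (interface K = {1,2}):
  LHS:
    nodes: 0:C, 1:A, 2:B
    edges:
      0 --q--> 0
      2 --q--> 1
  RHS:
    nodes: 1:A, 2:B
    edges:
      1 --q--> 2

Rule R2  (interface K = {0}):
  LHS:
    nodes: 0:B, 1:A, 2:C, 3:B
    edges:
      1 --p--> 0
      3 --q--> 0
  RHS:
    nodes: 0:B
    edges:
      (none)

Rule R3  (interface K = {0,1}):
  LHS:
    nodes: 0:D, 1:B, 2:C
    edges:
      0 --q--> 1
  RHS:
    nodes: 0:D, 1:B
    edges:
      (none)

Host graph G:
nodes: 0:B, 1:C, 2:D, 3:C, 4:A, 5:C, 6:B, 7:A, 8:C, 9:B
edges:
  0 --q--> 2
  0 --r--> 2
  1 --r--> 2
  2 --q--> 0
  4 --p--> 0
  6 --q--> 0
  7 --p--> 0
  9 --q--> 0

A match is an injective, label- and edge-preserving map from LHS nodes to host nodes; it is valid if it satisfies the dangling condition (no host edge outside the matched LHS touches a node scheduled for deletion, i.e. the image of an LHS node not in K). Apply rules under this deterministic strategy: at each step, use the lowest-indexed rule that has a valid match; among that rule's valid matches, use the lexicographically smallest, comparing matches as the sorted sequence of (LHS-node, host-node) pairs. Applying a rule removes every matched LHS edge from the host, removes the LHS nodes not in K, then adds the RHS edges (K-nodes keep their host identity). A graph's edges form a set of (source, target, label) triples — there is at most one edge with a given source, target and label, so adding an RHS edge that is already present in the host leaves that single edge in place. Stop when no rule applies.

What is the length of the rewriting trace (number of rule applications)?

Answer: 3

Rewrite trace:
start.  V:10 E:8  edges: 0-q->2 0-r->2 1-r->2 2-q->0 4-p->0 6-q->0 7-p->0 9-q->0
1. fire R2 via {0↦0, 1↦4, 2↦3, 3↦6}  →  V:7 E:6  edges: 0-q->2 0-r->2 1-r->2 2-q->0 7-p->0 9-q->0
2. fire R2 via {0↦0, 1↦7, 2↦5, 3↦9}  →  V:4 E:4  edges: 0-q->2 0-r->2 1-r->2 2-q->0
3. fire R3 via {0↦2, 1↦0, 2↦8}  →  V:3 E:3  edges: 0-q->2 0-r->2 1-r->2
final graph: no rule applies after step 3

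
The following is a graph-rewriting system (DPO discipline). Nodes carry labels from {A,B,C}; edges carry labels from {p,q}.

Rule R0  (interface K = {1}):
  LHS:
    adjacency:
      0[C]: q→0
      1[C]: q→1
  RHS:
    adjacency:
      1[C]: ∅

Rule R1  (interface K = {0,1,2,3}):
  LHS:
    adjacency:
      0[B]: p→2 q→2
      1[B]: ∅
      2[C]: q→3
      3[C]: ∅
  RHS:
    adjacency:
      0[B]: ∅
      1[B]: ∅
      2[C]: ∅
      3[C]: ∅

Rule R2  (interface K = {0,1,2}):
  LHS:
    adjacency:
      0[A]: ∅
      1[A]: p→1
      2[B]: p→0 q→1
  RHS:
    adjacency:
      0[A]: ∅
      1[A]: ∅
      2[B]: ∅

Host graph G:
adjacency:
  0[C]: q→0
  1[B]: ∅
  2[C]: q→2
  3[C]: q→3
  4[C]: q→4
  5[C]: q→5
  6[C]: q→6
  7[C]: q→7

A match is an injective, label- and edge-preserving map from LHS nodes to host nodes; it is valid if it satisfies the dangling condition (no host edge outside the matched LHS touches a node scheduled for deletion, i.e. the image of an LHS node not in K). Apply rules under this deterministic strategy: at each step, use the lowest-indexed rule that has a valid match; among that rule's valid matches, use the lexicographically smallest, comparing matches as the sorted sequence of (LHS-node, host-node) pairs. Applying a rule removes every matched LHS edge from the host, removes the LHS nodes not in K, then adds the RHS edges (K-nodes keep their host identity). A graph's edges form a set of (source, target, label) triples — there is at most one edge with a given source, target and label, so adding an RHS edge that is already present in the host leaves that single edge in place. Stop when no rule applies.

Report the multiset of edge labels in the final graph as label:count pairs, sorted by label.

Answer: q:1

Rewrite trace:
[0] host  ⇒  8 nodes, 7 edges  {0-q->0 2-q->2 3-q->3 4-q->4 5-q->5 6-q->6 7-q->7}
[1] R0 @ {0↦0, 1↦2}  ⇒  7 nodes, 5 edges  {3-q->3 4-q->4 5-q->5 6-q->6 7-q->7}
[2] R0 @ {0↦3, 1↦4}  ⇒  6 nodes, 3 edges  {5-q->5 6-q->6 7-q->7}
[3] R0 @ {0↦5, 1↦6}  ⇒  5 nodes, 1 edges  {7-q->7}
final graph: no rule applies after step 3
NF edges: [(7, 7, 'q')]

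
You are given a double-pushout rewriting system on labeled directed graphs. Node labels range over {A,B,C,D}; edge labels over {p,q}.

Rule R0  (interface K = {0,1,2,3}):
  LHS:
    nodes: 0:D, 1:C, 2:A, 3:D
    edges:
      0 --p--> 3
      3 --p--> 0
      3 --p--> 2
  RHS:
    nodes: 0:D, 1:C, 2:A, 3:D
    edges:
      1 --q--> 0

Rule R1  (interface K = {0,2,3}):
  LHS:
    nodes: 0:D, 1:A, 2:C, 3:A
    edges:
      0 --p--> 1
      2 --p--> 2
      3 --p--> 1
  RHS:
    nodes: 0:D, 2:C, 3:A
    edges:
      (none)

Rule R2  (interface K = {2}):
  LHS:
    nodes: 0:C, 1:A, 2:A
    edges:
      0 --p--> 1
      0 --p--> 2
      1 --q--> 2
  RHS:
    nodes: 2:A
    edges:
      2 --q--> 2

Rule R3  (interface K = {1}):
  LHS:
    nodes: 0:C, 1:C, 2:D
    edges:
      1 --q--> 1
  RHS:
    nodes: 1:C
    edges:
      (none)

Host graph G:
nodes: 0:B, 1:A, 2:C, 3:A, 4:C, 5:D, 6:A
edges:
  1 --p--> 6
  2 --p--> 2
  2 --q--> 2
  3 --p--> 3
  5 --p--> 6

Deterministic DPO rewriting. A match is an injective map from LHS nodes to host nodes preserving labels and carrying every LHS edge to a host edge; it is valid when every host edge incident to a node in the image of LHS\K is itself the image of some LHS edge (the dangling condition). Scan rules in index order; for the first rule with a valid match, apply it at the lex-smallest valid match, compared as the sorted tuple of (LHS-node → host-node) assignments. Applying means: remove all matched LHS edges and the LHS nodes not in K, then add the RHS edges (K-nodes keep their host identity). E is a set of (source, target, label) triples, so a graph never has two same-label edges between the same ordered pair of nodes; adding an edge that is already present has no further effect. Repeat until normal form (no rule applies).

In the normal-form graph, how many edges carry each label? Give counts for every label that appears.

initial: |V|=7 |E|=5  E = 1-p->6 2-p->2 2-q->2 3-p->3 5-p->6
step 1: apply R1 at {0↦5, 1↦6, 2↦2, 3↦1}  → |V|=6 |E|=2  E = 2-q->2 3-p->3
step 2: apply R3 at {0↦4, 1↦2, 2↦5}  → |V|=4 |E|=1  E = 3-p->3
halt: no rule applies after step 2
NF edges: [(3, 3, 'p')]

Answer: p:1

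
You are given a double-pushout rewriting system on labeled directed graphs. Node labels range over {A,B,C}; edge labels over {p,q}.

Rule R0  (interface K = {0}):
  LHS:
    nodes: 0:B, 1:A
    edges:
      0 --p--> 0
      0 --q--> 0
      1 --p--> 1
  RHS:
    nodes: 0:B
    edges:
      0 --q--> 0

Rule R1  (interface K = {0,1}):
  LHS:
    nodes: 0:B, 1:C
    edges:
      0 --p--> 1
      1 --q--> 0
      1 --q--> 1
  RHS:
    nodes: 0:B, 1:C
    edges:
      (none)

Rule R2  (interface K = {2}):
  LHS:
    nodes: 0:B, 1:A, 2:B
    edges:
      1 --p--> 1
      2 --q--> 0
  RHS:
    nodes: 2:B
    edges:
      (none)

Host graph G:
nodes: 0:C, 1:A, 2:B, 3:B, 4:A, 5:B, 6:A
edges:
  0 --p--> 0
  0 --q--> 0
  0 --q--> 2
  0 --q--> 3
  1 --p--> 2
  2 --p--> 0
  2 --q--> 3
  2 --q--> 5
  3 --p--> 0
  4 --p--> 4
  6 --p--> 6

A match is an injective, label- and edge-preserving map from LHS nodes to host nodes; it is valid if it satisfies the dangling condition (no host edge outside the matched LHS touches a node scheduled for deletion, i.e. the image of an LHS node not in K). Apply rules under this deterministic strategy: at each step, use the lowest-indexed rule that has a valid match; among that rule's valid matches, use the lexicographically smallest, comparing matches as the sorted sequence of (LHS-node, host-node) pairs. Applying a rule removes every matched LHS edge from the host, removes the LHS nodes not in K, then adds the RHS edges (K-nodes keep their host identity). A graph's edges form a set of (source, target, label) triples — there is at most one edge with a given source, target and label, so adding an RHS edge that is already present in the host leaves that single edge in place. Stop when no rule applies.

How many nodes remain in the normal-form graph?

start.  V:7 E:11  edges: 0-p->0 0-q->0 0-q->2 0-q->3 1-p->2 2-p->0 2-q->3 2-q->5 3-p->0 4-p->4 6-p->6
1. fire R1 via {0↦2, 1↦0}  →  V:7 E:8  edges: 0-p->0 0-q->3 1-p->2 2-q->3 2-q->5 3-p->0 4-p->4 6-p->6
2. fire R2 via {0↦5, 1↦4, 2↦2}  →  V:5 E:6  edges: 0-p->0 0-q->3 1-p->2 2-q->3 3-p->0 6-p->6
normal form: no rule applies after step 2
NF nodes: {0:C, 1:A, 2:B, 3:B, 6:A}

Answer: 5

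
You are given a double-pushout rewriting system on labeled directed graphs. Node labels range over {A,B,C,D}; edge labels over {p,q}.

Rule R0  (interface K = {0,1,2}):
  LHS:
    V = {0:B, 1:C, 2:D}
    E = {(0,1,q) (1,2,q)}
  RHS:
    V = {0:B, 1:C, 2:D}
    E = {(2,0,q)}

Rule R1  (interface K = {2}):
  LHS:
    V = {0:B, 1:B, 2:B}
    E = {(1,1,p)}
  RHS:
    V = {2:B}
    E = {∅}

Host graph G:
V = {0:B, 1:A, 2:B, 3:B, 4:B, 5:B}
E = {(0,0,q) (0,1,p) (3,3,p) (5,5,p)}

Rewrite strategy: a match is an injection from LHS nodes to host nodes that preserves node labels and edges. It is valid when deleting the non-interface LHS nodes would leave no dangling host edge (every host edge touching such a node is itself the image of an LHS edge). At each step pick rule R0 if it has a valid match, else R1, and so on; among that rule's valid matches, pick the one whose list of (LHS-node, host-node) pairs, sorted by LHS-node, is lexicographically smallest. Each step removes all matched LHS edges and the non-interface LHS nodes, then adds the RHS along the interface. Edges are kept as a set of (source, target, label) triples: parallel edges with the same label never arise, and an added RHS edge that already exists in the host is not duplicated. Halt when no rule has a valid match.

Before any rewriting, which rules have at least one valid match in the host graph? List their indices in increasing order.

R0: no valid match — LHS pattern not found
R1: 12 valid matches — {0↦2, 1↦3, 2↦0}, {0↦2, 1↦3, 2↦4}, {0↦2, 1↦3, 2↦5} (+9 more)

Answer: [R1]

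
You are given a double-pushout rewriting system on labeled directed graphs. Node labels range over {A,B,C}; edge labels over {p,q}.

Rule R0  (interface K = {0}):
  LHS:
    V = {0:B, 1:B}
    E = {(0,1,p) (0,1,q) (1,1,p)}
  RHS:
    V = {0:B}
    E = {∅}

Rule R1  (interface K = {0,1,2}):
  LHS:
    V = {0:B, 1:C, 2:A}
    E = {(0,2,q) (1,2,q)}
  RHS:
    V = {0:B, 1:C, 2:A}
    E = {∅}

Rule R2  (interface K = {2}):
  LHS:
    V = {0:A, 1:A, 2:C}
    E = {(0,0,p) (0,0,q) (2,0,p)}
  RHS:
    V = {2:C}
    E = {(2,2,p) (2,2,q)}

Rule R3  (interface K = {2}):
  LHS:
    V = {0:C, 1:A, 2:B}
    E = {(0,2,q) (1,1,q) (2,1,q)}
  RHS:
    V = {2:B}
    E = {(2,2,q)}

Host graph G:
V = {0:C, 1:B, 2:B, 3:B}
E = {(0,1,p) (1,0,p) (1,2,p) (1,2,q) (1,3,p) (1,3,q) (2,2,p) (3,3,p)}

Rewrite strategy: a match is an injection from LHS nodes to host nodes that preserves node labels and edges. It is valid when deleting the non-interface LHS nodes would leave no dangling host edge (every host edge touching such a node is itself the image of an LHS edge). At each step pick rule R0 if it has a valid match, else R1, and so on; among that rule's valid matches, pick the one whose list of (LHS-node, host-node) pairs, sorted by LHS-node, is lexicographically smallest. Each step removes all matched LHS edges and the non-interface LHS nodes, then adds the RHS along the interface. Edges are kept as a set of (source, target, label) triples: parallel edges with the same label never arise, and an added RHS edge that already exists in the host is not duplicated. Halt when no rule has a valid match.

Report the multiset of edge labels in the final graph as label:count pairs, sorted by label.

initial: |V|=4 |E|=8  E = 0-p->1 1-p->0 1-p->2 1-q->2 1-p->3 1-q->3 2-p->2 3-p->3
step 1: apply R0 at {0↦1, 1↦2}  → |V|=3 |E|=5  E = 0-p->1 1-p->0 1-p->3 1-q->3 3-p->3
step 2: apply R0 at {0↦1, 1↦3}  → |V|=2 |E|=2  E = 0-p->1 1-p->0
halt: no rule applies after step 2
NF edges: [(0, 1, 'p'), (1, 0, 'p')]

Answer: p:2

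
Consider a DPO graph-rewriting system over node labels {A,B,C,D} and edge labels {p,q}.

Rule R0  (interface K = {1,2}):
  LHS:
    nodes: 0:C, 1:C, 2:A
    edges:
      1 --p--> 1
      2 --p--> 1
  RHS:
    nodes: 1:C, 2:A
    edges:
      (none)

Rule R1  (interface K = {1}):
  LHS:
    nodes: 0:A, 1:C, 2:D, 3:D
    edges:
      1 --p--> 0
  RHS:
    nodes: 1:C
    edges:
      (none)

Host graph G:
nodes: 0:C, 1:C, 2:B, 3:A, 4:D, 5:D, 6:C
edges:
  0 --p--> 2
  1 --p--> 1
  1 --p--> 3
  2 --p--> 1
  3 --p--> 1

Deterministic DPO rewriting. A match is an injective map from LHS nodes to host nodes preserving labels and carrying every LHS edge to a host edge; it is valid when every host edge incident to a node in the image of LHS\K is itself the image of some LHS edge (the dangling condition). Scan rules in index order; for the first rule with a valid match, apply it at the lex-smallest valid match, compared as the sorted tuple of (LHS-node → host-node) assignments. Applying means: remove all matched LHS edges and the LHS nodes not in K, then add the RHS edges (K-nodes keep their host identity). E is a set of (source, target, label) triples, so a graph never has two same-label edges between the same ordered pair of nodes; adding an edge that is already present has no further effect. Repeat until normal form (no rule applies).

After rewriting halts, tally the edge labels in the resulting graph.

[0] host  ⇒  7 nodes, 5 edges  {0-p->2 1-p->1 1-p->3 2-p->1 3-p->1}
[1] R0 @ {0↦6, 1↦1, 2↦3}  ⇒  6 nodes, 3 edges  {0-p->2 1-p->3 2-p->1}
[2] R1 @ {0↦3, 1↦1, 2↦4, 3↦5}  ⇒  3 nodes, 2 edges  {0-p->2 2-p->1}
final graph: no rule applies after step 2
NF edges: [(0, 2, 'p'), (2, 1, 'p')]

Answer: p:2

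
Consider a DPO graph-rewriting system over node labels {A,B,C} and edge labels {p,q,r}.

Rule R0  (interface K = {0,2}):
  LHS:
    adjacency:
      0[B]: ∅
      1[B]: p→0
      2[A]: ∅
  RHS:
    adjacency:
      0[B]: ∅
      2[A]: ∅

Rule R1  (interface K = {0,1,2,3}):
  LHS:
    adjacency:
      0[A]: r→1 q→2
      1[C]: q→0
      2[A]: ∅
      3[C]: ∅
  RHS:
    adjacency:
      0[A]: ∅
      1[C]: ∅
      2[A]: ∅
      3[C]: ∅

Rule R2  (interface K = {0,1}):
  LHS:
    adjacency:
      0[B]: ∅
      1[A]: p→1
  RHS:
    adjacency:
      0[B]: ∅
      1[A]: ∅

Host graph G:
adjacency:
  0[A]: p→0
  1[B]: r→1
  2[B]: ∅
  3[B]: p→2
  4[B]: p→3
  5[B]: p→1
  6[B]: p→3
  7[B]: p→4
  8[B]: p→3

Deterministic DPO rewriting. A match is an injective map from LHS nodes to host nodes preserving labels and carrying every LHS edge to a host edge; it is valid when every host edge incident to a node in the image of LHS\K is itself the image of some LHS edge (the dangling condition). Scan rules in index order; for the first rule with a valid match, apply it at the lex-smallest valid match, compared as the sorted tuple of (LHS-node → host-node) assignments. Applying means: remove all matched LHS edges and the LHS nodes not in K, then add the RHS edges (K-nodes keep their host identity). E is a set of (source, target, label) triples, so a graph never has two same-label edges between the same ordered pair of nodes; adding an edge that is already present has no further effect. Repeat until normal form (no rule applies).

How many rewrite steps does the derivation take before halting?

start.  V:9 E:8  edges: 0-p->0 1-r->1 3-p->2 4-p->3 5-p->1 6-p->3 7-p->4 8-p->3
1. fire R0 via {0↦1, 1↦5, 2↦0}  →  V:8 E:7  edges: 0-p->0 1-r->1 3-p->2 4-p->3 6-p->3 7-p->4 8-p->3
2. fire R0 via {0↦3, 1↦6, 2↦0}  →  V:7 E:6  edges: 0-p->0 1-r->1 3-p->2 4-p->3 7-p->4 8-p->3
3. fire R0 via {0↦3, 1↦8, 2↦0}  →  V:6 E:5  edges: 0-p->0 1-r->1 3-p->2 4-p->3 7-p->4
4. fire R0 via {0↦4, 1↦7, 2↦0}  →  V:5 E:4  edges: 0-p->0 1-r->1 3-p->2 4-p->3
5. fire R0 via {0↦3, 1↦4, 2↦0}  →  V:4 E:3  edges: 0-p->0 1-r->1 3-p->2
6. fire R0 via {0↦2, 1↦3, 2↦0}  →  V:3 E:2  edges: 0-p->0 1-r->1
7. fire R2 via {0↦1, 1↦0}  →  V:3 E:1  edges: 1-r->1
final graph: no rule applies after step 7

Answer: 7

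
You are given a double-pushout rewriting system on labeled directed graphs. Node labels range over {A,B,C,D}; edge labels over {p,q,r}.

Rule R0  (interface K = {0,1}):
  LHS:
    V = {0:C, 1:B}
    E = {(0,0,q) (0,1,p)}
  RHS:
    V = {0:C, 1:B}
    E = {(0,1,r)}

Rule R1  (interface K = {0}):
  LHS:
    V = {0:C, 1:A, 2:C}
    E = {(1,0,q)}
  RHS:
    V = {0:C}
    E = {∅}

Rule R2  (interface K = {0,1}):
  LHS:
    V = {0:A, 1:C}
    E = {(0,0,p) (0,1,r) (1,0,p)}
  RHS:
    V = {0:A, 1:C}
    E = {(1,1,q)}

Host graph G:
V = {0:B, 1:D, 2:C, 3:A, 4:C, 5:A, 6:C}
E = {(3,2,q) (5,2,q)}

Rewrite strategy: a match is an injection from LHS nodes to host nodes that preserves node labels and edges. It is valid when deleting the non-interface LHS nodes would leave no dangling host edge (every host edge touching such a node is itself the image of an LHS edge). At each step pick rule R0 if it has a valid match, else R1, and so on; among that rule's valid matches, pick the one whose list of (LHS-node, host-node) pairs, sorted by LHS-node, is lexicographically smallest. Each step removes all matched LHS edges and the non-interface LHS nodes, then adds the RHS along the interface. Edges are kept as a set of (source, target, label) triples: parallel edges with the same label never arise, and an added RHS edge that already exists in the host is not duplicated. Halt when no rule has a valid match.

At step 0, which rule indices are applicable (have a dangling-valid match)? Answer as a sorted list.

Answer: [R1]

Steps:
R0: no valid match — LHS pattern not found
R1: 4 valid matches — {0↦2, 1↦3, 2↦4}, {0↦2, 1↦3, 2↦6}, {0↦2, 1↦5, 2↦4} (+1 more)
R2: no valid match — LHS pattern not found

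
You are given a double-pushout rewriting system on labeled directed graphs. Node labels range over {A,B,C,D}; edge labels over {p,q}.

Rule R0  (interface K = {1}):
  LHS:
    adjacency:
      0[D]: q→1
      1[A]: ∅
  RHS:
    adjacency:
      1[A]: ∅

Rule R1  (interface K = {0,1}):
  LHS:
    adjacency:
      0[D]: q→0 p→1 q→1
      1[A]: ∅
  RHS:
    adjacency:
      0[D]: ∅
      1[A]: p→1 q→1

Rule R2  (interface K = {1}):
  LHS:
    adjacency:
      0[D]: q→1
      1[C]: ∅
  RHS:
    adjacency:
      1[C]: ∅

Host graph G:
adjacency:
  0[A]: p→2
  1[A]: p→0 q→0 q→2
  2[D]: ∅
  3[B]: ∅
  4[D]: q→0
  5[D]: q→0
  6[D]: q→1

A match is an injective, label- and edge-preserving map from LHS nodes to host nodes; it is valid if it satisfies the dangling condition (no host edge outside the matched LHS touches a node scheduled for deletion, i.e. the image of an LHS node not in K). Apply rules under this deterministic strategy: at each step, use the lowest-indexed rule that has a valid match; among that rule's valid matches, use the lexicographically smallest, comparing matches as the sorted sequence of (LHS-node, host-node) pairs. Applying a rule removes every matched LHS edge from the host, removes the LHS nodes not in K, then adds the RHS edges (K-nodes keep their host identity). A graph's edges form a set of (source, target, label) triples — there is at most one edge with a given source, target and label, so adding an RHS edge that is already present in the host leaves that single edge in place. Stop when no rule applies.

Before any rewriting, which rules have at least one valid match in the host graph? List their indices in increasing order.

R0: 3 valid matches — {0↦4, 1↦0}, {0↦5, 1↦0}, {0↦6, 1↦1}
R1: no valid match — LHS pattern not found
R2: no valid match — LHS pattern not found

Answer: [R0]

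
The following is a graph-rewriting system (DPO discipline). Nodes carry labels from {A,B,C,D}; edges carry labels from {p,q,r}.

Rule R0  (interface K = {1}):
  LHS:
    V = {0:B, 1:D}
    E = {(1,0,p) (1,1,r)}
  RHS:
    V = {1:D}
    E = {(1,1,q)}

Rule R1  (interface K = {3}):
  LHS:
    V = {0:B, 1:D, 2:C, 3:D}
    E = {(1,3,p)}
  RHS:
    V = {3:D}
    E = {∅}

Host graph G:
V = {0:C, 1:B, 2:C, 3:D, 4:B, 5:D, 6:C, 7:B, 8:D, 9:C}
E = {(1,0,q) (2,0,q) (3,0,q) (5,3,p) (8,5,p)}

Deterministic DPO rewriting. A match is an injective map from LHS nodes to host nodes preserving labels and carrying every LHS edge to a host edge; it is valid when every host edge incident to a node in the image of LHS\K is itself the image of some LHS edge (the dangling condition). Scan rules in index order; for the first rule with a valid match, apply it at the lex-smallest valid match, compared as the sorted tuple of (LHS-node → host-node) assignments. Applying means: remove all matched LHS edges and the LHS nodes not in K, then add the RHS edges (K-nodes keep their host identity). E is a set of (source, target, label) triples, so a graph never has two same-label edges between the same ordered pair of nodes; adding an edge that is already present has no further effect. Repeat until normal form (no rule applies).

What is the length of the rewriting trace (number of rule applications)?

start.  V:10 E:5  edges: 1-q->0 2-q->0 3-q->0 5-p->3 8-p->5
1. fire R1 via {0↦4, 1↦8, 2↦6, 3↦5}  →  V:7 E:4  edges: 1-q->0 2-q->0 3-q->0 5-p->3
2. fire R1 via {0↦7, 1↦5, 2↦9, 3↦3}  →  V:4 E:3  edges: 1-q->0 2-q->0 3-q->0
normal form: no rule applies after step 2

Answer: 2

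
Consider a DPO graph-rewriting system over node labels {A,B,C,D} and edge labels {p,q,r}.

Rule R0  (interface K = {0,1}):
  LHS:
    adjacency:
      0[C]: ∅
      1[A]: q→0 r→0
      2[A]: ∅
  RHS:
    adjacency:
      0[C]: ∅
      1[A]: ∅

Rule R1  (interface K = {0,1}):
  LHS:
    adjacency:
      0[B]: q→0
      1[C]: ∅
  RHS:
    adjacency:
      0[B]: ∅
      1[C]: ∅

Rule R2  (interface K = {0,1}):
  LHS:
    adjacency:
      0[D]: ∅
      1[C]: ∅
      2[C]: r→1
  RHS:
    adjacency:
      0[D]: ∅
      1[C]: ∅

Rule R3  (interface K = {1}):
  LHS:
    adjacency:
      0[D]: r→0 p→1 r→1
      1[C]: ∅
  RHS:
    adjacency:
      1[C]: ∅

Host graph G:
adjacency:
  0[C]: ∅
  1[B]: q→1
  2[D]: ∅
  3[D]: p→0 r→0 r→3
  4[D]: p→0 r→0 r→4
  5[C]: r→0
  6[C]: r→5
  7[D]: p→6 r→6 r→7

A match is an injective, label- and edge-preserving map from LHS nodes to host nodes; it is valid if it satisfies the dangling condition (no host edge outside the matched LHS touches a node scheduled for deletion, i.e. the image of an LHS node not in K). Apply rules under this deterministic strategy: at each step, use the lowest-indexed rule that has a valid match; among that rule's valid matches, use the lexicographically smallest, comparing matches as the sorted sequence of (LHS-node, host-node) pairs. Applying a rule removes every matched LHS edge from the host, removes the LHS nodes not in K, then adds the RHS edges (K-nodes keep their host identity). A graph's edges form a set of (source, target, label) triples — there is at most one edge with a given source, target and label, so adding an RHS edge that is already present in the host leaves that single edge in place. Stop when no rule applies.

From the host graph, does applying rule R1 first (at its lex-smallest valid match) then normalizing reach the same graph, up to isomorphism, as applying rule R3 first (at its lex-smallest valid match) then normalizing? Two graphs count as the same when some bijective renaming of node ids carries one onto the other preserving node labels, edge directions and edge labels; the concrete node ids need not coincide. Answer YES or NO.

Answer: YES

Steps:
branch R1-first: apply at {0↦1, 1↦0} → |E|=11, then 5 more step(s) → NF |V|=3 |E|=0 V={0:C, 1:B, 2:D} E=∅
branch R3-first: apply at {0↦3, 1↦0} → |E|=9, then 5 more step(s) → NF |V|=3 |E|=0 V={0:C, 1:B, 2:D} E=∅
graphs isomorphic (equal up to label-preserving node renaming)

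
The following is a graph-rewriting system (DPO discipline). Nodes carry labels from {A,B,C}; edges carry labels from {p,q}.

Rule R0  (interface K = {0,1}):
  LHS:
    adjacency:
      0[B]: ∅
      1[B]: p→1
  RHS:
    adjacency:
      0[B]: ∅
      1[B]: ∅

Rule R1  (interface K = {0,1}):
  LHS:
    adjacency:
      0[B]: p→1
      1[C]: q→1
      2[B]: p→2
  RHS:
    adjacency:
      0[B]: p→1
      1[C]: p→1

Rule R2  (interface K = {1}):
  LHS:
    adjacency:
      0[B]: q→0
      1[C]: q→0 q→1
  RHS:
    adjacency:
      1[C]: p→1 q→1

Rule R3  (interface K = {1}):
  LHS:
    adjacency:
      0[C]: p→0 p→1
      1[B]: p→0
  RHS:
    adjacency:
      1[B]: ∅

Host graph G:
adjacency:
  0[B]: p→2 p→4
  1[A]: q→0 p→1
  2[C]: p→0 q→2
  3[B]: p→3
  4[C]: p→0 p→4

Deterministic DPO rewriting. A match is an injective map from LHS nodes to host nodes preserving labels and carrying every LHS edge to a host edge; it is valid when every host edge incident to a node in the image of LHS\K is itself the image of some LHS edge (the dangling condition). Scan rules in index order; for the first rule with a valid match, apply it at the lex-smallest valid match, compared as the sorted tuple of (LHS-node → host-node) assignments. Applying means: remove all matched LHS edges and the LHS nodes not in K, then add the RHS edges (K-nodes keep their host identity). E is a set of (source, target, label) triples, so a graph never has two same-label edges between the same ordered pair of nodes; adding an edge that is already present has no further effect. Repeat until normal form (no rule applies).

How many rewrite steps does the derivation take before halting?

start.  V:5 E:9  edges: 0-p->2 0-p->4 1-q->0 1-p->1 2-p->0 2-q->2 3-p->3 4-p->0 4-p->4
1. fire R0 via {0↦0, 1↦3}  →  V:5 E:8  edges: 0-p->2 0-p->4 1-q->0 1-p->1 2-p->0 2-q->2 4-p->0 4-p->4
2. fire R3 via {0↦4, 1↦0}  →  V:4 E:5  edges: 0-p->2 1-q->0 1-p->1 2-p->0 2-q->2
halt: no rule applies after step 2

Answer: 2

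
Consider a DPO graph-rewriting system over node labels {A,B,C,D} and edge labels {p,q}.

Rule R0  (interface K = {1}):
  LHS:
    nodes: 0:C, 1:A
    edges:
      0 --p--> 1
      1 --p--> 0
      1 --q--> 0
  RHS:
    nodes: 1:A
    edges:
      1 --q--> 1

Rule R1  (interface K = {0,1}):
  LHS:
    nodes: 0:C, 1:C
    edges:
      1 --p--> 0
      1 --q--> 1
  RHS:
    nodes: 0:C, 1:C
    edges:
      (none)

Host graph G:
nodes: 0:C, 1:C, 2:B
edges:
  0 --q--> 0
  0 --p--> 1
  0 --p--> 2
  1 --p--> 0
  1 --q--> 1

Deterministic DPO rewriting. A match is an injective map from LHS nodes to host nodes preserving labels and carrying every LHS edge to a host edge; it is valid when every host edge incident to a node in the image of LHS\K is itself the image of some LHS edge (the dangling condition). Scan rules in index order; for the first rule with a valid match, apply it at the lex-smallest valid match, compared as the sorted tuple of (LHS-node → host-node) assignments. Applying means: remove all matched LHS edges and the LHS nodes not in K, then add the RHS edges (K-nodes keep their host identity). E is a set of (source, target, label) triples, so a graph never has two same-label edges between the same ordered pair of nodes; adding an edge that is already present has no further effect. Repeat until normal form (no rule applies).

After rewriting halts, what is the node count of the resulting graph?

Answer: 3

Steps:
initial: |V|=3 |E|=5  E = 0-q->0 0-p->1 0-p->2 1-p->0 1-q->1
step 1: apply R1 at {0↦0, 1↦1}  → |V|=3 |E|=3  E = 0-q->0 0-p->1 0-p->2
step 2: apply R1 at {0↦1, 1↦0}  → |V|=3 |E|=1  E = 0-p->2
normal form: no rule applies after step 2
NF nodes: {0:C, 1:C, 2:B}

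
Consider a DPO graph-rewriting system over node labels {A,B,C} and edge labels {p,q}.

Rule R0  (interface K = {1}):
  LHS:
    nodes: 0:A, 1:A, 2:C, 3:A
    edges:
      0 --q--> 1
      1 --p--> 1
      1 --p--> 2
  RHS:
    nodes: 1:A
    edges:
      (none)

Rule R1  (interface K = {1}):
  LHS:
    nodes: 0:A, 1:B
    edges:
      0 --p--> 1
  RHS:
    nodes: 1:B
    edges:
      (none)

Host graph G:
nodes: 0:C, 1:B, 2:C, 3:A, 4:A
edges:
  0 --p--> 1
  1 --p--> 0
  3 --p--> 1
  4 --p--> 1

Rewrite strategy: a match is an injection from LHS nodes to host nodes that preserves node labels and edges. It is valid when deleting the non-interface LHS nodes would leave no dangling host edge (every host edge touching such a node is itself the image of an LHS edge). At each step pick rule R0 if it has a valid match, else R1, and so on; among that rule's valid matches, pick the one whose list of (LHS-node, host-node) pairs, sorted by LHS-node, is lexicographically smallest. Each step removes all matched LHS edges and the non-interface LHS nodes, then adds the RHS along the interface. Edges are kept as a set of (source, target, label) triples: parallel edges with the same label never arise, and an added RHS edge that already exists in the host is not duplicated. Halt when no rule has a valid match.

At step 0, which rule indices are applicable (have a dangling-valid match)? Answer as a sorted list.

Answer: [R1]

Steps:
R0: no valid match — LHS pattern not found
R1: 2 valid matches — {0↦3, 1↦1}, {0↦4, 1↦1}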